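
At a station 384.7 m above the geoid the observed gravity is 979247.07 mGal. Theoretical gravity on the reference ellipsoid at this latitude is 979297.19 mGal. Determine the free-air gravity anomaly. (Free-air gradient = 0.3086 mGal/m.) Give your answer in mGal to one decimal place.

68.6

Free-air correction = 0.3086 × 384.7 = 118.72 mGal
Free-air anomaly = 979247.07 − 979297.19 + (118.72) = 68.60 mGal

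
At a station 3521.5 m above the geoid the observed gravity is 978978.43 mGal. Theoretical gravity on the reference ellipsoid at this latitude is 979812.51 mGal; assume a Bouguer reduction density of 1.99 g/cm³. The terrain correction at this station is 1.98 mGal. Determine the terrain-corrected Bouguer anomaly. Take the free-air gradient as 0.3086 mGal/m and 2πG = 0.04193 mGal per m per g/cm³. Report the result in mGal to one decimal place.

Free-air correction = 0.3086 × 3521.5 = 1086.73 mGal
Free-air anomaly = 978978.43 − 979812.51 + (1086.73) = 252.65 mGal
Bouguer slab correction = 0.04193 × 1.99 × 3521.5 = 293.84 mGal
Simple Bouguer anomaly = 252.65 − (293.84) = -41.19 mGal
Complete Bouguer anomaly = -41.19 + 1.98 = -39.21 mGal

-39.2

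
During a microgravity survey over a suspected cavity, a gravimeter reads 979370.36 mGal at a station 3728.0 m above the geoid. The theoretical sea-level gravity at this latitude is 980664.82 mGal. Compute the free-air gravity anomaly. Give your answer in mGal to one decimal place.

Free-air correction = 0.3086 × 3728.0 = 1150.46 mGal
Free-air anomaly = 979370.36 − 980664.82 + (1150.46) = -144.00 mGal

-144.0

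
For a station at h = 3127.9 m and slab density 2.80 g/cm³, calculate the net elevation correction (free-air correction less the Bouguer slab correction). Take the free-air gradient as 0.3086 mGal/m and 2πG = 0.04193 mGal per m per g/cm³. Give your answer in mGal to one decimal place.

598.0

Combined gradient = 0.3086 − 0.04193 × 2.80 = 0.1911960 mGal/m
Combined elevation correction = 0.1911960 × 3127.9 = 598.0 mGal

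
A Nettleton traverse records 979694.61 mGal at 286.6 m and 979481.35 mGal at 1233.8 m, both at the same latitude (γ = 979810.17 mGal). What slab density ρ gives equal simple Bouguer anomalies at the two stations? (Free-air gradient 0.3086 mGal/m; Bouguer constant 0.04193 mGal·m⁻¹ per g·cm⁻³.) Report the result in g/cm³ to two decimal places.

1.99

Δg_obs = 979481.35 − 979694.61 = -213.26 mGal over Δh = 1233.8 − 286.6 = 947.2 m
Equal Bouguer anomalies ⇒ Δg_obs + (0.3086 − 0.04193ρ)·Δh = 0
0.3086 − 0.04193ρ = −Δg_obs/Δh = 0.22515
ρ = (0.3086 − 0.22515) / 0.04193 = 1.99 g/cm³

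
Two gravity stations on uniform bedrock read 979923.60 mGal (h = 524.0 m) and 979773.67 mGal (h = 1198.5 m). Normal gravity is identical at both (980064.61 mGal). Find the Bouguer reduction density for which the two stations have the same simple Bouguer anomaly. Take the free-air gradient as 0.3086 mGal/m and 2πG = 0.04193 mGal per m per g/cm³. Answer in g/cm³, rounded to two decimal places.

2.06

Δg_obs = 979773.67 − 979923.60 = -149.93 mGal over Δh = 1198.5 − 524.0 = 674.5 m
Equal Bouguer anomalies ⇒ Δg_obs + (0.3086 − 0.04193ρ)·Δh = 0
0.3086 − 0.04193ρ = −Δg_obs/Δh = 0.22228
ρ = (0.3086 − 0.22228) / 0.04193 = 2.06 g/cm³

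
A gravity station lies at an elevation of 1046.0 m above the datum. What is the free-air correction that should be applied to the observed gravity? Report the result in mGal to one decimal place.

Free-air correction = 0.3086 × 1046.0 = 322.8 mGal

322.8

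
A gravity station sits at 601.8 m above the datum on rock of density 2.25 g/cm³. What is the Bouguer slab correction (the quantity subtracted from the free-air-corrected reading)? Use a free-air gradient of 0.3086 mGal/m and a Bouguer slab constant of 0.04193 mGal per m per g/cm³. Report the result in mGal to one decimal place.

56.8

Bouguer slab correction = 0.04193 × 2.25 × 601.8 = 56.8 mGal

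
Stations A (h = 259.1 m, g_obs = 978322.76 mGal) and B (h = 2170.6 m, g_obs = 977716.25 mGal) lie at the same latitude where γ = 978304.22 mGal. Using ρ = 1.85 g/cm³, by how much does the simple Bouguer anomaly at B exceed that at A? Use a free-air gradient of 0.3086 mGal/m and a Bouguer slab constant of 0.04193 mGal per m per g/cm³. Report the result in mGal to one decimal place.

Δg_SB(A) = 978322.76 − 978304.22 + 0.3086×259.1 − 0.04193×1.85×259.1 = 78.40 mGal
Δg_SB(B) = 977716.25 − 978304.22 + 0.3086×2170.6 − 0.04193×1.85×2170.6 = -86.50 mGal
Difference = -86.50 − (78.40) = -164.90 mGal

-164.9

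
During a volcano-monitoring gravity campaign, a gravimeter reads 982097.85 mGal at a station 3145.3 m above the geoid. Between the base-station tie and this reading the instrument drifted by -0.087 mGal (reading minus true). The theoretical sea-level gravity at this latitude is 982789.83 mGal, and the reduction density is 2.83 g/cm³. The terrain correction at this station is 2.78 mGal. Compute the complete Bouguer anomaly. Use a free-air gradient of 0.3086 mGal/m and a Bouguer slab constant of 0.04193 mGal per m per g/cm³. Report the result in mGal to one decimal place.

Drift-corrected reading = 982097.85 − (-0.087) = 982097.937 mGal
Free-air correction = 0.3086 × 3145.3 = 970.64 mGal
Free-air anomaly = 982097.937 − 982789.83 + (970.64) = 278.747 mGal
Bouguer slab correction = 0.04193 × 2.83 × 3145.3 = 373.23 mGal
Simple Bouguer anomaly = 278.747 − (373.23) = -94.483 mGal
Complete Bouguer anomaly = -94.483 + 2.78 = -91.703 mGal

-91.7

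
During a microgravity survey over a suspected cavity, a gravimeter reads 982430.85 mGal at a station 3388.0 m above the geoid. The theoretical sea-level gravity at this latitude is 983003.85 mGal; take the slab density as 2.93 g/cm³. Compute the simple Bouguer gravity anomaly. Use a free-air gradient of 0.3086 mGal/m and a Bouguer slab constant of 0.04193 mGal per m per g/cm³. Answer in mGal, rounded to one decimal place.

56.3

Free-air correction = 0.3086 × 3388.0 = 1045.54 mGal
Free-air anomaly = 982430.85 − 983003.85 + (1045.54) = 472.54 mGal
Bouguer slab correction = 0.04193 × 2.93 × 3388.0 = 416.23 mGal
Simple Bouguer anomaly = 472.54 − (416.23) = 56.31 mGal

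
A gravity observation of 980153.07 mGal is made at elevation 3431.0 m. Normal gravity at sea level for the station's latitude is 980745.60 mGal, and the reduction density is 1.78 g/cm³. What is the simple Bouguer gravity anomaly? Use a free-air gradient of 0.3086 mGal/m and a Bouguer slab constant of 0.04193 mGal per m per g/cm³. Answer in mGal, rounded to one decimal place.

210.2

Free-air correction = 0.3086 × 3431.0 = 1058.81 mGal
Free-air anomaly = 980153.07 − 980745.60 + (1058.81) = 466.28 mGal
Bouguer slab correction = 0.04193 × 1.78 × 3431.0 = 256.07 mGal
Simple Bouguer anomaly = 466.28 − (256.07) = 210.21 mGal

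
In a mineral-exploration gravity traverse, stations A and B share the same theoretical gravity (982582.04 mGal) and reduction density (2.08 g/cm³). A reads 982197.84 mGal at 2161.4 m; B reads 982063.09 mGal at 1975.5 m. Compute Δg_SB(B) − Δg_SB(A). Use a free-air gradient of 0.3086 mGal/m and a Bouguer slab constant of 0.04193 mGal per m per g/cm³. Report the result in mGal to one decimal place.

Δg_SB(A) = 982197.84 − 982582.04 + 0.3086×2161.4 − 0.04193×2.08×2161.4 = 94.30 mGal
Δg_SB(B) = 982063.09 − 982582.04 + 0.3086×1975.5 − 0.04193×2.08×1975.5 = -81.60 mGal
Difference = -81.60 − (94.30) = -175.90 mGal

-175.9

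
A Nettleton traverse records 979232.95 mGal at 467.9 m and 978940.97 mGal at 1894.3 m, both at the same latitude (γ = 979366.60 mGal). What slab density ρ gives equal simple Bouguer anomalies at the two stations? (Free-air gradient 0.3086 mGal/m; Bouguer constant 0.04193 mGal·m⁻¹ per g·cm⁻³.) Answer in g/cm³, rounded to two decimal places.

2.48

Δg_obs = 978940.97 − 979232.95 = -291.98 mGal over Δh = 1894.3 − 467.9 = 1426.4 m
Equal Bouguer anomalies ⇒ Δg_obs + (0.3086 − 0.04193ρ)·Δh = 0
0.3086 − 0.04193ρ = −Δg_obs/Δh = 0.20470
ρ = (0.3086 − 0.20470) / 0.04193 = 2.48 g/cm³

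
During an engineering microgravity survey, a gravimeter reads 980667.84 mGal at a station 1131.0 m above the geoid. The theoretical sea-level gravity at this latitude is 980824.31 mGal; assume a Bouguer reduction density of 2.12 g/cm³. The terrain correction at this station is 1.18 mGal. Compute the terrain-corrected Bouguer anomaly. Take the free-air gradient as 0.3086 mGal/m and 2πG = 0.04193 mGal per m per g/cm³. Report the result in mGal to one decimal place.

93.2

Free-air correction = 0.3086 × 1131.0 = 349.03 mGal
Free-air anomaly = 980667.84 − 980824.31 + (349.03) = 192.56 mGal
Bouguer slab correction = 0.04193 × 2.12 × 1131.0 = 100.54 mGal
Simple Bouguer anomaly = 192.56 − (100.54) = 92.02 mGal
Complete Bouguer anomaly = 92.02 + 1.18 = 93.20 mGal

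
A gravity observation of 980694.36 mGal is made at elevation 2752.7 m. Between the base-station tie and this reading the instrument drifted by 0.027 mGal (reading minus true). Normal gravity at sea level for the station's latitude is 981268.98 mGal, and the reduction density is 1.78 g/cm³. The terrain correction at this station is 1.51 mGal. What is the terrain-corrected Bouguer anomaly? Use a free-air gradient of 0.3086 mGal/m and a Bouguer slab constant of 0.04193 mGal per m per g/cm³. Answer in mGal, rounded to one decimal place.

Drift-corrected reading = 980694.36 − (0.027) = 980694.333 mGal
Free-air correction = 0.3086 × 2752.7 = 849.48 mGal
Free-air anomaly = 980694.333 − 981268.98 + (849.48) = 274.833 mGal
Bouguer slab correction = 0.04193 × 1.78 × 2752.7 = 205.45 mGal
Simple Bouguer anomaly = 274.833 − (205.45) = 69.383 mGal
Complete Bouguer anomaly = 69.383 + 1.51 = 70.893 mGal

70.9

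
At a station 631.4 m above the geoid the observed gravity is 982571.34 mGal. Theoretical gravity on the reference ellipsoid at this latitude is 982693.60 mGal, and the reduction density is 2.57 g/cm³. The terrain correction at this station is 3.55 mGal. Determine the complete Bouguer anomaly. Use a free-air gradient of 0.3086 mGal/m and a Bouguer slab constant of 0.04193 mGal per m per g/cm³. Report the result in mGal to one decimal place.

Free-air correction = 0.3086 × 631.4 = 194.85 mGal
Free-air anomaly = 982571.34 − 982693.60 + (194.85) = 72.59 mGal
Bouguer slab correction = 0.04193 × 2.57 × 631.4 = 68.04 mGal
Simple Bouguer anomaly = 72.59 − (68.04) = 4.55 mGal
Complete Bouguer anomaly = 4.55 + 3.55 = 8.10 mGal

8.1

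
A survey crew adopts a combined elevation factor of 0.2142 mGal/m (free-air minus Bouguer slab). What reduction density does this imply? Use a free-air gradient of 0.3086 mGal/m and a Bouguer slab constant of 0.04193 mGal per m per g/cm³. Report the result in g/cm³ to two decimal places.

2.25

0.2142 = 0.3086 − 0.04193 × ρ
ρ = (0.3086 − 0.2142) / 0.04193 = 2.25 g/cm³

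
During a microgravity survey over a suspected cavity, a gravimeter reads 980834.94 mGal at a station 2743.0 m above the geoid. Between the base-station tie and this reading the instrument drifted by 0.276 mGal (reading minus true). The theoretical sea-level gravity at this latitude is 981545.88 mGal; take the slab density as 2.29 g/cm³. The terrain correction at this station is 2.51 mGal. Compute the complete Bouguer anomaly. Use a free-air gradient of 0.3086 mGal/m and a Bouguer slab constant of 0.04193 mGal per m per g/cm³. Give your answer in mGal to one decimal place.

-125.6

Drift-corrected reading = 980834.94 − (0.276) = 980834.664 mGal
Free-air correction = 0.3086 × 2743.0 = 846.49 mGal
Free-air anomaly = 980834.664 − 981545.88 + (846.49) = 135.274 mGal
Bouguer slab correction = 0.04193 × 2.29 × 2743.0 = 263.38 mGal
Simple Bouguer anomaly = 135.274 − (263.38) = -128.106 mGal
Complete Bouguer anomaly = -128.106 + 2.51 = -125.596 mGal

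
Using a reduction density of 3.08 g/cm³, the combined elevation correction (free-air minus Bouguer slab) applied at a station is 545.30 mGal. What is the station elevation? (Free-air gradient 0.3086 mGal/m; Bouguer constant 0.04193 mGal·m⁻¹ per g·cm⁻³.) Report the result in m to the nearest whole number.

3039

Combined gradient = 0.3086 − 0.04193 × 3.08 = 0.1794556 mGal/m
h = 545.30 / 0.1794556 = 3038.63 m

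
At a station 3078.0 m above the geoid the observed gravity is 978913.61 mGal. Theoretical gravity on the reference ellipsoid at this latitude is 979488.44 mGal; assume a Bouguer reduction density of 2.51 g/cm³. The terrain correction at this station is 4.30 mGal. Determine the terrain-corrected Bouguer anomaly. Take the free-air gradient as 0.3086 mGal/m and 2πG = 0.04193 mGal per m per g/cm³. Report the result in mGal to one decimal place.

Free-air correction = 0.3086 × 3078.0 = 949.87 mGal
Free-air anomaly = 978913.61 − 979488.44 + (949.87) = 375.04 mGal
Bouguer slab correction = 0.04193 × 2.51 × 3078.0 = 323.94 mGal
Simple Bouguer anomaly = 375.04 − (323.94) = 51.10 mGal
Complete Bouguer anomaly = 51.10 + 4.30 = 55.40 mGal

55.4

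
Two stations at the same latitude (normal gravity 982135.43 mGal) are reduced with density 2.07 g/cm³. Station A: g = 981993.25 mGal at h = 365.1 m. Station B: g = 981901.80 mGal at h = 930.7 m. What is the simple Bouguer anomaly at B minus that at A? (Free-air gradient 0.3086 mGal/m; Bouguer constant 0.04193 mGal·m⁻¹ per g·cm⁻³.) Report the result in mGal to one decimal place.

34.0

Δg_SB(A) = 981993.25 − 982135.43 + 0.3086×365.1 − 0.04193×2.07×365.1 = -61.20 mGal
Δg_SB(B) = 981901.80 − 982135.43 + 0.3086×930.7 − 0.04193×2.07×930.7 = -27.20 mGal
Difference = -27.20 − (-61.20) = 34.00 mGal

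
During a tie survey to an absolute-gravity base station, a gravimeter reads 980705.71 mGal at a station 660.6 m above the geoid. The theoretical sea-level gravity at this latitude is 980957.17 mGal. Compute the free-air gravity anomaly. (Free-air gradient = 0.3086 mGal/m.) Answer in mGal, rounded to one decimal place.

Free-air correction = 0.3086 × 660.6 = 203.86 mGal
Free-air anomaly = 980705.71 − 980957.17 + (203.86) = -47.60 mGal

-47.6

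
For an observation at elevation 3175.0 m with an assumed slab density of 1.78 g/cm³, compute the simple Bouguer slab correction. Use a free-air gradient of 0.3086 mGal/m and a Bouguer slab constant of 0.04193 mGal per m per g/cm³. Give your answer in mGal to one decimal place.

Bouguer slab correction = 0.04193 × 1.78 × 3175.0 = 237.0 mGal

237.0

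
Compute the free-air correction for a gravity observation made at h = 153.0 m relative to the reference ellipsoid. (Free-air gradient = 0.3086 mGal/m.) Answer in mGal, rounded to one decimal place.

47.2

Free-air correction = 0.3086 × 153.0 = 47.2 mGal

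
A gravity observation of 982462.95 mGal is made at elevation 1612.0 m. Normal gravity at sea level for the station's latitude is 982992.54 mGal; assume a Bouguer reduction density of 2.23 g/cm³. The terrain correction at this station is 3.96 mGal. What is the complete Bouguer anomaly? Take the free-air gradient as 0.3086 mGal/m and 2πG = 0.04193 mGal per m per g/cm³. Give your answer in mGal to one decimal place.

-178.9

Free-air correction = 0.3086 × 1612.0 = 497.46 mGal
Free-air anomaly = 982462.95 − 982992.54 + (497.46) = -32.13 mGal
Bouguer slab correction = 0.04193 × 2.23 × 1612.0 = 150.73 mGal
Simple Bouguer anomaly = -32.13 − (150.73) = -182.86 mGal
Complete Bouguer anomaly = -182.86 + 3.96 = -178.90 mGal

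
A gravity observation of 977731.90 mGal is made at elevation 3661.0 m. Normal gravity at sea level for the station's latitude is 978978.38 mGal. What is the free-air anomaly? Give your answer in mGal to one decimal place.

-116.7

Free-air correction = 0.3086 × 3661.0 = 1129.78 mGal
Free-air anomaly = 977731.90 − 978978.38 + (1129.78) = -116.70 mGal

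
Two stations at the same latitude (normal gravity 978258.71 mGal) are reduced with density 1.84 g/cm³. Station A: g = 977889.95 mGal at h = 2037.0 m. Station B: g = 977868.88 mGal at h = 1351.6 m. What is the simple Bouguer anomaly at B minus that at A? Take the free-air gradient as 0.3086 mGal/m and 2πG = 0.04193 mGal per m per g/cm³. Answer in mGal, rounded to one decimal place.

Δg_SB(A) = 977889.95 − 978258.71 + 0.3086×2037.0 − 0.04193×1.84×2037.0 = 102.70 mGal
Δg_SB(B) = 977868.88 − 978258.71 + 0.3086×1351.6 − 0.04193×1.84×1351.6 = -77.00 mGal
Difference = -77.00 − (102.70) = -179.70 mGal

-179.7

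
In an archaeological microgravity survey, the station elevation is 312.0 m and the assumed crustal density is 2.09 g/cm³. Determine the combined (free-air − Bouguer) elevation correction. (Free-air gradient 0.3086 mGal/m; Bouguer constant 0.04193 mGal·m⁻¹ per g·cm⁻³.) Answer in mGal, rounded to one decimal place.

68.9

Combined gradient = 0.3086 − 0.04193 × 2.09 = 0.2209663 mGal/m
Combined elevation correction = 0.2209663 × 312.0 = 68.9 mGal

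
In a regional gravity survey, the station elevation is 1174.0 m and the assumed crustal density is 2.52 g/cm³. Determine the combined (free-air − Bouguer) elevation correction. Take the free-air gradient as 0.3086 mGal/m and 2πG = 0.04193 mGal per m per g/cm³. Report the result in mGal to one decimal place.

Combined gradient = 0.3086 − 0.04193 × 2.52 = 0.2029364 mGal/m
Combined elevation correction = 0.2029364 × 1174.0 = 238.2 mGal

238.2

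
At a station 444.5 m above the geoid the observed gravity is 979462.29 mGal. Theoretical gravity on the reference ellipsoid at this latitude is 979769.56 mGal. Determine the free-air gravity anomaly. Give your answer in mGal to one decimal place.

Free-air correction = 0.3086 × 444.5 = 137.17 mGal
Free-air anomaly = 979462.29 − 979769.56 + (137.17) = -170.10 mGal

-170.1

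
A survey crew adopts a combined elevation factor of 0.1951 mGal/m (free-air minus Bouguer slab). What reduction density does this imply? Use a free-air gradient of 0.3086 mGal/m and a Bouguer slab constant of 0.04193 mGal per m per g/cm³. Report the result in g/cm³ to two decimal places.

2.71

0.1951 = 0.3086 − 0.04193 × ρ
ρ = (0.3086 − 0.1951) / 0.04193 = 2.71 g/cm³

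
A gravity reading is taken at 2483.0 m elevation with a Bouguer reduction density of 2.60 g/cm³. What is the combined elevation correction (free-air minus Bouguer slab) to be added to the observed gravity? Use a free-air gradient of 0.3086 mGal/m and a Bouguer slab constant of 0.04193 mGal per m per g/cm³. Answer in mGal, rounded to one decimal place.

495.6

Combined gradient = 0.3086 − 0.04193 × 2.60 = 0.1995820 mGal/m
Combined elevation correction = 0.1995820 × 2483.0 = 495.6 mGal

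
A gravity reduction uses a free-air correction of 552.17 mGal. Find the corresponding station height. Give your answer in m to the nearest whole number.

h = 552.17 / 0.3086 = 1789.27 m

1789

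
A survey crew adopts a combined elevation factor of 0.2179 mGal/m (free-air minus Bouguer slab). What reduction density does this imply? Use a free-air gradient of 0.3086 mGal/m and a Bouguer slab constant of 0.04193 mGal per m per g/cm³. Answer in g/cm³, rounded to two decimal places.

2.16

0.2179 = 0.3086 − 0.04193 × ρ
ρ = (0.3086 − 0.2179) / 0.04193 = 2.16 g/cm³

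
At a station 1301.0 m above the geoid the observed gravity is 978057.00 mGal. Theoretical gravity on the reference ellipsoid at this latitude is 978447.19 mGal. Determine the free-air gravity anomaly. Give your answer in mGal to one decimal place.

11.3

Free-air correction = 0.3086 × 1301.0 = 401.49 mGal
Free-air anomaly = 978057.00 − 978447.19 + (401.49) = 11.30 mGal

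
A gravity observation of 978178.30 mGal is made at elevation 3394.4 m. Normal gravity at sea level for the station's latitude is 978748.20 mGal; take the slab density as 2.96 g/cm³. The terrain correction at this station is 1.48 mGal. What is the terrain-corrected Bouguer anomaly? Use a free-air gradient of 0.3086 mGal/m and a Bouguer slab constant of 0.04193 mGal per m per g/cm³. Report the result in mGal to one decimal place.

Free-air correction = 0.3086 × 3394.4 = 1047.51 mGal
Free-air anomaly = 978178.30 − 978748.20 + (1047.51) = 477.61 mGal
Bouguer slab correction = 0.04193 × 2.96 × 3394.4 = 421.29 mGal
Simple Bouguer anomaly = 477.61 − (421.29) = 56.32 mGal
Complete Bouguer anomaly = 56.32 + 1.48 = 57.80 mGal

57.8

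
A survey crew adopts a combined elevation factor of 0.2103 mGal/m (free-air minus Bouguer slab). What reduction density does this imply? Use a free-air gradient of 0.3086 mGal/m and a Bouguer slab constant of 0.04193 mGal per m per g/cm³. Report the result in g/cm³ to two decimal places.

0.2103 = 0.3086 − 0.04193 × ρ
ρ = (0.3086 − 0.2103) / 0.04193 = 2.34 g/cm³

2.34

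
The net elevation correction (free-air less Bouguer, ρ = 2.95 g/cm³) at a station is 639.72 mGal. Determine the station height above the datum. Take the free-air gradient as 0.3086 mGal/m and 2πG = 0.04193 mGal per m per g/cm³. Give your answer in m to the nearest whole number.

3460

Combined gradient = 0.3086 − 0.04193 × 2.95 = 0.1849065 mGal/m
h = 639.72 / 0.1849065 = 3459.69 m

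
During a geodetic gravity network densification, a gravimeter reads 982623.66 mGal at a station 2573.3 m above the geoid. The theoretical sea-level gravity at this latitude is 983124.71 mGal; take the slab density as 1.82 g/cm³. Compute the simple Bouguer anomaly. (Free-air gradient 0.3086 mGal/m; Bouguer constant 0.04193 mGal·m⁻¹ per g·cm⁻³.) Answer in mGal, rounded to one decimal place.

96.7

Free-air correction = 0.3086 × 2573.3 = 794.12 mGal
Free-air anomaly = 982623.66 − 983124.71 + (794.12) = 293.07 mGal
Bouguer slab correction = 0.04193 × 1.82 × 2573.3 = 196.38 mGal
Simple Bouguer anomaly = 293.07 − (196.38) = 96.69 mGal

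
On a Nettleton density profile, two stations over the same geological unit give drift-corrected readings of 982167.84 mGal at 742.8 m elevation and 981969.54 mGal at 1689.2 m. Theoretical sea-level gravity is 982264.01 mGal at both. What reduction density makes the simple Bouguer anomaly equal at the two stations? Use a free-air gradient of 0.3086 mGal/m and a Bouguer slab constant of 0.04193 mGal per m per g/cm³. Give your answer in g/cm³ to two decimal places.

2.36

Δg_obs = 981969.54 − 982167.84 = -198.30 mGal over Δh = 1689.2 − 742.8 = 946.4 m
Equal Bouguer anomalies ⇒ Δg_obs + (0.3086 − 0.04193ρ)·Δh = 0
0.3086 − 0.04193ρ = −Δg_obs/Δh = 0.20953
ρ = (0.3086 − 0.20953) / 0.04193 = 2.36 g/cm³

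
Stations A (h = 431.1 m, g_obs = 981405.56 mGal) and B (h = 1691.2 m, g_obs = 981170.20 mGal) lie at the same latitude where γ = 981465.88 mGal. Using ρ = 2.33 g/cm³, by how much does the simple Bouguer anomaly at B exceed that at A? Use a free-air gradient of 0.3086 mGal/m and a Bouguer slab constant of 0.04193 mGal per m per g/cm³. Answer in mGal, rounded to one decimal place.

30.4

Δg_SB(A) = 981405.56 − 981465.88 + 0.3086×431.1 − 0.04193×2.33×431.1 = 30.60 mGal
Δg_SB(B) = 981170.20 − 981465.88 + 0.3086×1691.2 − 0.04193×2.33×1691.2 = 61.00 mGal
Difference = 61.00 − (30.60) = 30.40 mGal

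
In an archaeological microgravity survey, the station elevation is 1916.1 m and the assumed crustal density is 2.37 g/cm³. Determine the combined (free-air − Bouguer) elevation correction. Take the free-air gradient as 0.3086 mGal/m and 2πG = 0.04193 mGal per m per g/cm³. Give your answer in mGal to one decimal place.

Combined gradient = 0.3086 − 0.04193 × 2.37 = 0.2092259 mGal/m
Combined elevation correction = 0.2092259 × 1916.1 = 400.9 mGal

400.9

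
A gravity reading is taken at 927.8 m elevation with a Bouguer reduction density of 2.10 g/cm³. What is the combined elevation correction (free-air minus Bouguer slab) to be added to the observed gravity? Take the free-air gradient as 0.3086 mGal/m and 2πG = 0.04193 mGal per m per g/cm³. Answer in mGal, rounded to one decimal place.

204.6

Combined gradient = 0.3086 − 0.04193 × 2.10 = 0.2205470 mGal/m
Combined elevation correction = 0.2205470 × 927.8 = 204.6 mGal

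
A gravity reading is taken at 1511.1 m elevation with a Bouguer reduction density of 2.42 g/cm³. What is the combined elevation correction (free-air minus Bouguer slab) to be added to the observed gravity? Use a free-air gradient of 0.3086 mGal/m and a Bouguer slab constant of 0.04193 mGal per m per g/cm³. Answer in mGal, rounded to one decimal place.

Combined gradient = 0.3086 − 0.04193 × 2.42 = 0.2071294 mGal/m
Combined elevation correction = 0.2071294 × 1511.1 = 313.0 mGal

313.0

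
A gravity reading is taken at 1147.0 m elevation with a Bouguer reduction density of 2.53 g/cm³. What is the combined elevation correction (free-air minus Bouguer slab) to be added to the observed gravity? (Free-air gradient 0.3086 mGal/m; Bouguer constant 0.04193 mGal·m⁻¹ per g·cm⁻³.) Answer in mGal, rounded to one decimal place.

Combined gradient = 0.3086 − 0.04193 × 2.53 = 0.2025171 mGal/m
Combined elevation correction = 0.2025171 × 1147.0 = 232.3 mGal

232.3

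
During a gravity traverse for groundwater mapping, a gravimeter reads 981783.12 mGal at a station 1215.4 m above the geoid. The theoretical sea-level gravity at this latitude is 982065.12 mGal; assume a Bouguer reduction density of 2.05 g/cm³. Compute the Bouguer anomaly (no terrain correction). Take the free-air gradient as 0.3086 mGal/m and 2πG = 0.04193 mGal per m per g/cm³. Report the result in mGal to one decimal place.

Free-air correction = 0.3086 × 1215.4 = 375.07 mGal
Free-air anomaly = 981783.12 − 982065.12 + (375.07) = 93.07 mGal
Bouguer slab correction = 0.04193 × 2.05 × 1215.4 = 104.47 mGal
Simple Bouguer anomaly = 93.07 − (104.47) = -11.40 mGal

-11.4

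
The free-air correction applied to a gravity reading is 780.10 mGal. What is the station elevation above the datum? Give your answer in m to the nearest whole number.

2528

h = 780.10 / 0.3086 = 2527.87 m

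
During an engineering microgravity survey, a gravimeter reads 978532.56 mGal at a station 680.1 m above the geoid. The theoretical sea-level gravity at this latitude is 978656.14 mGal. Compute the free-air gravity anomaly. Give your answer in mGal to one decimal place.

Free-air correction = 0.3086 × 680.1 = 209.88 mGal
Free-air anomaly = 978532.56 − 978656.14 + (209.88) = 86.30 mGal

86.3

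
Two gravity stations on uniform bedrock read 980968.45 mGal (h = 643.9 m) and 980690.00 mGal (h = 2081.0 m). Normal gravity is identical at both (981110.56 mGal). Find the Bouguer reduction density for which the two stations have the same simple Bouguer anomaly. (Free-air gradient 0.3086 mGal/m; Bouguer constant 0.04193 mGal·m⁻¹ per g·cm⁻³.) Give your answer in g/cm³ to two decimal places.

2.74

Δg_obs = 980690.00 − 980968.45 = -278.45 mGal over Δh = 2081.0 − 643.9 = 1437.1 m
Equal Bouguer anomalies ⇒ Δg_obs + (0.3086 − 0.04193ρ)·Δh = 0
0.3086 − 0.04193ρ = −Δg_obs/Δh = 0.19376
ρ = (0.3086 − 0.19376) / 0.04193 = 2.74 g/cm³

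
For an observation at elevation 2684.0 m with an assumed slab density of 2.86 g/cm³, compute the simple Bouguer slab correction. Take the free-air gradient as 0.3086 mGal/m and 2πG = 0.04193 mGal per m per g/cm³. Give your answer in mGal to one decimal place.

321.9

Bouguer slab correction = 0.04193 × 2.86 × 2684.0 = 321.9 mGal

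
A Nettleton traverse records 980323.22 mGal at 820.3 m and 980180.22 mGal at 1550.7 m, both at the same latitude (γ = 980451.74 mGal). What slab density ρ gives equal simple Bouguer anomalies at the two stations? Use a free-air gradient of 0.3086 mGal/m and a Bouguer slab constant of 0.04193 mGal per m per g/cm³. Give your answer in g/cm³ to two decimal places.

Δg_obs = 980180.22 − 980323.22 = -143.00 mGal over Δh = 1550.7 − 820.3 = 730.4 m
Equal Bouguer anomalies ⇒ Δg_obs + (0.3086 − 0.04193ρ)·Δh = 0
0.3086 − 0.04193ρ = −Δg_obs/Δh = 0.19578
ρ = (0.3086 − 0.19578) / 0.04193 = 2.69 g/cm³

2.69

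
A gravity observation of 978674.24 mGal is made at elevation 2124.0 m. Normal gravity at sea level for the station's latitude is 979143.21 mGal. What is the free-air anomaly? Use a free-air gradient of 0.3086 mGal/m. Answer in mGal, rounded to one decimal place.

Free-air correction = 0.3086 × 2124.0 = 655.47 mGal
Free-air anomaly = 978674.24 − 979143.21 + (655.47) = 186.50 mGal

186.5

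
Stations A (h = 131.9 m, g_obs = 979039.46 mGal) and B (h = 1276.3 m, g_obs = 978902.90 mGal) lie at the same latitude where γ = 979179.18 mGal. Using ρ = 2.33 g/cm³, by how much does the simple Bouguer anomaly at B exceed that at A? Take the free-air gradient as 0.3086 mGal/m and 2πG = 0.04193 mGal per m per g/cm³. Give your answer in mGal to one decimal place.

Δg_SB(A) = 979039.46 − 979179.18 + 0.3086×131.9 − 0.04193×2.33×131.9 = -111.90 mGal
Δg_SB(B) = 978902.90 − 979179.18 + 0.3086×1276.3 − 0.04193×2.33×1276.3 = -7.10 mGal
Difference = -7.10 − (-111.90) = 104.80 mGal

104.8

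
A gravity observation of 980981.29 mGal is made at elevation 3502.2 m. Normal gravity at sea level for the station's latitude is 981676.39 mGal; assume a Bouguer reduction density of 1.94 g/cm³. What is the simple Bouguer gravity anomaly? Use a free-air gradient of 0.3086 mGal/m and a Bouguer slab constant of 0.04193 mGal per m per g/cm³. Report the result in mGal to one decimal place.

100.8

Free-air correction = 0.3086 × 3502.2 = 1080.78 mGal
Free-air anomaly = 980981.29 − 981676.39 + (1080.78) = 385.68 mGal
Bouguer slab correction = 0.04193 × 1.94 × 3502.2 = 284.88 mGal
Simple Bouguer anomaly = 385.68 − (284.88) = 100.80 mGal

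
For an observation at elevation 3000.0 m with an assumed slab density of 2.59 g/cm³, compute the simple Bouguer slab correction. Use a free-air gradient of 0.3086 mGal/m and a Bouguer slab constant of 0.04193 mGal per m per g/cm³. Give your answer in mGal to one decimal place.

325.8

Bouguer slab correction = 0.04193 × 2.59 × 3000.0 = 325.8 mGal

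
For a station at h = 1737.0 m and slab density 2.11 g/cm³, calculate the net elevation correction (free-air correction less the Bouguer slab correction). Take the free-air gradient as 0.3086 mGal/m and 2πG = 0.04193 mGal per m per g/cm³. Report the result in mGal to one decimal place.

Combined gradient = 0.3086 − 0.04193 × 2.11 = 0.2201277 mGal/m
Combined elevation correction = 0.2201277 × 1737.0 = 382.4 mGal

382.4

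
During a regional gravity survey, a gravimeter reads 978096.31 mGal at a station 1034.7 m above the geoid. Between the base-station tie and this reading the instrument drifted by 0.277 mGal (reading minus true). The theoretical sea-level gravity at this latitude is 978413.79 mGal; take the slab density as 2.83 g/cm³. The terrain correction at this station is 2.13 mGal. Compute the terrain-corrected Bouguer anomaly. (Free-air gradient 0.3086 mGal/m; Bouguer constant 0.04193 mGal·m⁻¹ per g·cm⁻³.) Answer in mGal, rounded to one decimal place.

Drift-corrected reading = 978096.31 − (0.277) = 978096.033 mGal
Free-air correction = 0.3086 × 1034.7 = 319.31 mGal
Free-air anomaly = 978096.033 − 978413.79 + (319.31) = 1.553 mGal
Bouguer slab correction = 0.04193 × 2.83 × 1034.7 = 122.78 mGal
Simple Bouguer anomaly = 1.553 − (122.78) = -121.227 mGal
Complete Bouguer anomaly = -121.227 + 2.13 = -119.097 mGal

-119.1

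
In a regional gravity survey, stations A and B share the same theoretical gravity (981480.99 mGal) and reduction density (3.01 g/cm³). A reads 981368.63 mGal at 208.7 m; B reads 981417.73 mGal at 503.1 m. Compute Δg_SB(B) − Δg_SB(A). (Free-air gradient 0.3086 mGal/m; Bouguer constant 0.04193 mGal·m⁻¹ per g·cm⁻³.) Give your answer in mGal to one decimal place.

Δg_SB(A) = 981368.63 − 981480.99 + 0.3086×208.7 − 0.04193×3.01×208.7 = -74.30 mGal
Δg_SB(B) = 981417.73 − 981480.99 + 0.3086×503.1 − 0.04193×3.01×503.1 = 28.50 mGal
Difference = 28.50 − (-74.30) = 102.80 mGal

102.8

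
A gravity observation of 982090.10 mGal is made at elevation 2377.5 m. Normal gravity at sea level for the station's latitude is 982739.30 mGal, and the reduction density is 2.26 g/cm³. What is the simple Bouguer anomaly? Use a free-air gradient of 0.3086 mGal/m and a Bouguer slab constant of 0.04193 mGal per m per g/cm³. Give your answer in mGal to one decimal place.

Free-air correction = 0.3086 × 2377.5 = 733.70 mGal
Free-air anomaly = 982090.10 − 982739.30 + (733.70) = 84.50 mGal
Bouguer slab correction = 0.04193 × 2.26 × 2377.5 = 225.30 mGal
Simple Bouguer anomaly = 84.50 − (225.30) = -140.80 mGal

-140.8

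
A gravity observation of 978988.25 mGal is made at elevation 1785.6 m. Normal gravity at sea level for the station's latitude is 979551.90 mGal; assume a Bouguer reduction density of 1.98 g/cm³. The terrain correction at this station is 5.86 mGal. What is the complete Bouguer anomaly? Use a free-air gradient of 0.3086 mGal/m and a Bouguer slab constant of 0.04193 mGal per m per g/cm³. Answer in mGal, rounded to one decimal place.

-155.0

Free-air correction = 0.3086 × 1785.6 = 551.04 mGal
Free-air anomaly = 978988.25 − 979551.90 + (551.04) = -12.61 mGal
Bouguer slab correction = 0.04193 × 1.98 × 1785.6 = 148.24 mGal
Simple Bouguer anomaly = -12.61 − (148.24) = -160.85 mGal
Complete Bouguer anomaly = -160.85 + 5.86 = -154.99 mGal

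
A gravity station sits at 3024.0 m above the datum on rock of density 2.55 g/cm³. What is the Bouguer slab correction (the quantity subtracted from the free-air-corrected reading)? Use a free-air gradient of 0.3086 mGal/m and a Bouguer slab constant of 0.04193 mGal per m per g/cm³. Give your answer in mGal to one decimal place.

Bouguer slab correction = 0.04193 × 2.55 × 3024.0 = 323.3 mGal

323.3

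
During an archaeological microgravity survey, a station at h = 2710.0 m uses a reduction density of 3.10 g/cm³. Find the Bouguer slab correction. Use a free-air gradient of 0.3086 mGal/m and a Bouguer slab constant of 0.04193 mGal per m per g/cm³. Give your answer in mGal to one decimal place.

352.3

Bouguer slab correction = 0.04193 × 3.10 × 2710.0 = 352.3 mGal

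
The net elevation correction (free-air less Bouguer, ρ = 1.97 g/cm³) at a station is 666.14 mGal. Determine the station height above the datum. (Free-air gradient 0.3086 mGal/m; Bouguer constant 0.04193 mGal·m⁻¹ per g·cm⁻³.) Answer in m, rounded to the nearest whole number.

Combined gradient = 0.3086 − 0.04193 × 1.97 = 0.2259979 mGal/m
h = 666.14 / 0.2259979 = 2947.55 m

2948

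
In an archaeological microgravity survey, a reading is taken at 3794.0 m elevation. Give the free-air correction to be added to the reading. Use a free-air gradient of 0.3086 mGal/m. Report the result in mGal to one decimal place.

1170.8

Free-air correction = 0.3086 × 3794.0 = 1170.8 mGal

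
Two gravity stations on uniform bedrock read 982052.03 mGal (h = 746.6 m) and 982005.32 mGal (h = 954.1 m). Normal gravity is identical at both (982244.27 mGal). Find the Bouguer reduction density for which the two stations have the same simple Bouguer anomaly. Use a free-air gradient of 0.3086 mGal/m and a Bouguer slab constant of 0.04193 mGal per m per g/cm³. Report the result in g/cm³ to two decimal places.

Δg_obs = 982005.32 − 982052.03 = -46.71 mGal over Δh = 954.1 − 746.6 = 207.5 m
Equal Bouguer anomalies ⇒ Δg_obs + (0.3086 − 0.04193ρ)·Δh = 0
0.3086 − 0.04193ρ = −Δg_obs/Δh = 0.22511
ρ = (0.3086 − 0.22511) / 0.04193 = 1.99 g/cm³

1.99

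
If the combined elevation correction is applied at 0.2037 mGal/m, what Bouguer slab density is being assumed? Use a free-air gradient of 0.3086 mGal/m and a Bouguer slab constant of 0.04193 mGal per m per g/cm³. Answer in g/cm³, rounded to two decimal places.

0.2037 = 0.3086 − 0.04193 × ρ
ρ = (0.3086 − 0.2037) / 0.04193 = 2.50 g/cm³

2.50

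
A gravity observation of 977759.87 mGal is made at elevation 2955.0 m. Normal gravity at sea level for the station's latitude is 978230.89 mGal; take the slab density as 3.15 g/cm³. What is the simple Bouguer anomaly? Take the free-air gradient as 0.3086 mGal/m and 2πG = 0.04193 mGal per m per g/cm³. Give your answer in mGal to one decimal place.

50.6

Free-air correction = 0.3086 × 2955.0 = 911.91 mGal
Free-air anomaly = 977759.87 − 978230.89 + (911.91) = 440.89 mGal
Bouguer slab correction = 0.04193 × 3.15 × 2955.0 = 390.29 mGal
Simple Bouguer anomaly = 440.89 − (390.29) = 50.60 mGal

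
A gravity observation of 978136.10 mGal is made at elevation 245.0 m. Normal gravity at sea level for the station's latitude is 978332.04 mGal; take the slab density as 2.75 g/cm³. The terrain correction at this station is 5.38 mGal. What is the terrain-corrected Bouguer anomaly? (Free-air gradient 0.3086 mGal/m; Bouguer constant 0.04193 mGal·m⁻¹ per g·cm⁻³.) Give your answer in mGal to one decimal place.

-143.2

Free-air correction = 0.3086 × 245.0 = 75.61 mGal
Free-air anomaly = 978136.10 − 978332.04 + (75.61) = -120.33 mGal
Bouguer slab correction = 0.04193 × 2.75 × 245.0 = 28.25 mGal
Simple Bouguer anomaly = -120.33 − (28.25) = -148.58 mGal
Complete Bouguer anomaly = -148.58 + 5.38 = -143.20 mGal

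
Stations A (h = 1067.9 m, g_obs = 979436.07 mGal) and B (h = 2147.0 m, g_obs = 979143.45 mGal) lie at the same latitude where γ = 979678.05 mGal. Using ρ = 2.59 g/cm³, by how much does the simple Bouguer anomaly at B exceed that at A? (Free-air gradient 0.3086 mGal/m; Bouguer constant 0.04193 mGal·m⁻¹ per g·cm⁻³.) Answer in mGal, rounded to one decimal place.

-76.8

Δg_SB(A) = 979436.07 − 979678.05 + 0.3086×1067.9 − 0.04193×2.59×1067.9 = -28.40 mGal
Δg_SB(B) = 979143.45 − 979678.05 + 0.3086×2147.0 − 0.04193×2.59×2147.0 = -105.20 mGal
Difference = -105.20 − (-28.40) = -76.80 mGal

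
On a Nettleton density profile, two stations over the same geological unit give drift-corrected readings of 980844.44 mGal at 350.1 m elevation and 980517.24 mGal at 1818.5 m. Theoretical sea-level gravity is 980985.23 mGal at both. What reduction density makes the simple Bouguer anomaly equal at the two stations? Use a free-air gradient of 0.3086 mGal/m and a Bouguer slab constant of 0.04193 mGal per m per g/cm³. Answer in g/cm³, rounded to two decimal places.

2.05

Δg_obs = 980517.24 − 980844.44 = -327.20 mGal over Δh = 1818.5 − 350.1 = 1468.4 m
Equal Bouguer anomalies ⇒ Δg_obs + (0.3086 − 0.04193ρ)·Δh = 0
0.3086 − 0.04193ρ = −Δg_obs/Δh = 0.22283
ρ = (0.3086 − 0.22283) / 0.04193 = 2.05 g/cm³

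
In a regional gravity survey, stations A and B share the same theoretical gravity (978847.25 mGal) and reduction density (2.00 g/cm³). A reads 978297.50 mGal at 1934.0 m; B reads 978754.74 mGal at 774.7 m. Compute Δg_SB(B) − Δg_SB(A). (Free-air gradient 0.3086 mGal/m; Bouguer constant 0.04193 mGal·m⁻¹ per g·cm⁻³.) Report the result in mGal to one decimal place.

196.7

Δg_SB(A) = 978297.50 − 978847.25 + 0.3086×1934.0 − 0.04193×2.00×1934.0 = -115.10 mGal
Δg_SB(B) = 978754.74 − 978847.25 + 0.3086×774.7 − 0.04193×2.00×774.7 = 81.60 mGal
Difference = 81.60 − (-115.10) = 196.70 mGal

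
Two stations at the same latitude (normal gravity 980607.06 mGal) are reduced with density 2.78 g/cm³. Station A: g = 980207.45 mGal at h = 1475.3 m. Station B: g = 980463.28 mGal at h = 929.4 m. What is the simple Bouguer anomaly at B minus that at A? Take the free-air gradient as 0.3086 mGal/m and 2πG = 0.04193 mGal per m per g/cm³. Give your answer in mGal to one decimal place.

Δg_SB(A) = 980207.45 − 980607.06 + 0.3086×1475.3 − 0.04193×2.78×1475.3 = -116.30 mGal
Δg_SB(B) = 980463.28 − 980607.06 + 0.3086×929.4 − 0.04193×2.78×929.4 = 34.70 mGal
Difference = 34.70 − (-116.30) = 151.00 mGal

151.0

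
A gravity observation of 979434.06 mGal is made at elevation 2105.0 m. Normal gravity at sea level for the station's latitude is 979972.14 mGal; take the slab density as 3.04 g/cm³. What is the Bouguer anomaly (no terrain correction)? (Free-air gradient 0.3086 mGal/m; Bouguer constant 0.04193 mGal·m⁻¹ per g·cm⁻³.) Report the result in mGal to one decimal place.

Free-air correction = 0.3086 × 2105.0 = 649.60 mGal
Free-air anomaly = 979434.06 − 979972.14 + (649.60) = 111.52 mGal
Bouguer slab correction = 0.04193 × 3.04 × 2105.0 = 268.32 mGal
Simple Bouguer anomaly = 111.52 − (268.32) = -156.80 mGal

-156.8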